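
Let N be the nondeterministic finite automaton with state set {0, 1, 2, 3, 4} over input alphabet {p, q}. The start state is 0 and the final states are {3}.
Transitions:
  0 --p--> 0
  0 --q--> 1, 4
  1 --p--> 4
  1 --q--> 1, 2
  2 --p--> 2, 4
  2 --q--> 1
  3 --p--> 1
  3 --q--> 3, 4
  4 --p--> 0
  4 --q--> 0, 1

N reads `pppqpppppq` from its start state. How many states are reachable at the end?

Start: {0}
read p: {0}
read p: {0}
read p: {0}
read q: {1, 4}
read p: {0, 4}
read p: {0}
read p: {0}
read p: {0}
read p: {0}
read q: {1, 4}
Final reachable set {1, 4} has 2 states.

2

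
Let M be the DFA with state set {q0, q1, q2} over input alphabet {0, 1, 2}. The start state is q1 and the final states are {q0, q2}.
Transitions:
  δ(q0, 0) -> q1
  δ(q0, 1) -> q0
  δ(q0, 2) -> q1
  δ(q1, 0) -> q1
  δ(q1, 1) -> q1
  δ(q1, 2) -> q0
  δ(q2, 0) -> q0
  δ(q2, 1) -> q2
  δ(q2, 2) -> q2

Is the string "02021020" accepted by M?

rejected

q1 --0--> q1
q1 --2--> q0
q0 --0--> q1
q1 --2--> q0
q0 --1--> q0
q0 --0--> q1
q1 --2--> q0
q0 --0--> q1
End in state q1, which is not an accepting state.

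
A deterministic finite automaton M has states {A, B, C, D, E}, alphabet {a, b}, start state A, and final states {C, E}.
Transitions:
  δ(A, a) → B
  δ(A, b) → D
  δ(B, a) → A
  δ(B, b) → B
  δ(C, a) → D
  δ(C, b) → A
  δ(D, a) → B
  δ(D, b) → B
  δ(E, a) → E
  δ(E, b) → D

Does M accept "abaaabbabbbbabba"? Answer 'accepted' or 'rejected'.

rejected

A --a--> B
B --b--> B
B --a--> A
A --a--> B
B --a--> A
A --b--> D
D --b--> B
B --a--> A
A --b--> D
D --b--> B
B --b--> B
B --b--> B
B --a--> A
A --b--> D
D --b--> B
B --a--> A
End in state A, which is not an accepting state.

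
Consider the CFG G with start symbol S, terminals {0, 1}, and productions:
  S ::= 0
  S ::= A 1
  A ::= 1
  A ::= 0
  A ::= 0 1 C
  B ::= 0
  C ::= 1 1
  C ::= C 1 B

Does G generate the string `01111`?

S ⇒ A1 ⇒ 01C1 ⇒ 01111

yes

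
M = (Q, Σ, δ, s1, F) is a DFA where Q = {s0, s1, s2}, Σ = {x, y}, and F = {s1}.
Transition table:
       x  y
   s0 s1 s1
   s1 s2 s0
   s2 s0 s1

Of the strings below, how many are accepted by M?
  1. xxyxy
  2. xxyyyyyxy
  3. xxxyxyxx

xxyxy: accepted
xxyyyyyxy: accepted
xxxyxyxx: rejected

2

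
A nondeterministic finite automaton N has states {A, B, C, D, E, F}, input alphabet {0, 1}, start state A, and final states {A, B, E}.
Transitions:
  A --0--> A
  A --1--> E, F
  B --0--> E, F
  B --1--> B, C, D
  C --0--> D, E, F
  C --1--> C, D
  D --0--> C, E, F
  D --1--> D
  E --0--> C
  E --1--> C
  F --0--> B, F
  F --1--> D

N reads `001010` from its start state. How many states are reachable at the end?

4

Start: {A}
read 0: {A}
read 0: {A}
read 1: {E, F}
read 0: {B, C, F}
read 1: {B, C, D}
read 0: {C, D, E, F}
Final reachable set {C, D, E, F} has 4 states.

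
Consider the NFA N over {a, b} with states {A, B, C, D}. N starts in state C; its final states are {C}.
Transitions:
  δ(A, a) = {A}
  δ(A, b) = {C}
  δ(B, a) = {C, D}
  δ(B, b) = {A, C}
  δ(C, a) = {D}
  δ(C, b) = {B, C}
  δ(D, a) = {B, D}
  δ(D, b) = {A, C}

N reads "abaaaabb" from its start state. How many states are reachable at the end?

Start: {C}
read a: {D}
read b: {A, C}
read a: {A, D}
read a: {A, B, D}
read a: {A, B, C, D}
read a: {A, B, C, D}
read b: {A, B, C}
read b: {A, B, C}
Final reachable set {A, B, C} has 3 states.

3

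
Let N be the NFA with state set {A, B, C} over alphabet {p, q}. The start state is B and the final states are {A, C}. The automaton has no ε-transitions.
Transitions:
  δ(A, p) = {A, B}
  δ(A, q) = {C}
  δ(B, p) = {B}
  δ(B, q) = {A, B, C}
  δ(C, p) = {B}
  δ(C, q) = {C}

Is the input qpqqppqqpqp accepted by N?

accepted

Start: {B}
read q: {A, B, C}
read p: {A, B}
read q: {A, B, C}
read q: {A, B, C}
read p: {A, B}
read p: {A, B}
read q: {A, B, C}
read q: {A, B, C}
read p: {A, B}
read q: {A, B, C}
read p: {A, B}
Reachable ∩ accepting = {A} — nonempty.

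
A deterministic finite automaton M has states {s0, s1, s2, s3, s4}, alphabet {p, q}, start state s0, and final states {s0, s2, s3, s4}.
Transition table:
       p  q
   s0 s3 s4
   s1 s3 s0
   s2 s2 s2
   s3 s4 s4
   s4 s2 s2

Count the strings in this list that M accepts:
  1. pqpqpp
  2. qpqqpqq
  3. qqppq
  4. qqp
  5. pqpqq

5

pqpqpp: accepted
qpqqpqq: accepted
qqppq: accepted
qqp: accepted
pqpqq: accepted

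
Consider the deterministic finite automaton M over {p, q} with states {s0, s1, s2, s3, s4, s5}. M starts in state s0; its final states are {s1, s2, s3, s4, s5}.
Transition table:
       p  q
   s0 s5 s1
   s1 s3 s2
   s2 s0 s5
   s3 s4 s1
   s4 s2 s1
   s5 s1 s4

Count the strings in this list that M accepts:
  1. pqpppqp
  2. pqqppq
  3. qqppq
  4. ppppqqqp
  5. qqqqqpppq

pqpppqp: accepted
pqqppq: accepted
qqppq: accepted
ppppqqqp: accepted
qqqqqpppq: accepted

5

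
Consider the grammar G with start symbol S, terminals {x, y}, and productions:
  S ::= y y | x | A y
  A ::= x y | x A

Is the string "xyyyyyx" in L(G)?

no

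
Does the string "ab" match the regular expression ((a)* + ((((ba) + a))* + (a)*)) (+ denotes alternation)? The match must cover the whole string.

no

Neither (a)* nor ((((ba)+a))*+(a)*) matches ab.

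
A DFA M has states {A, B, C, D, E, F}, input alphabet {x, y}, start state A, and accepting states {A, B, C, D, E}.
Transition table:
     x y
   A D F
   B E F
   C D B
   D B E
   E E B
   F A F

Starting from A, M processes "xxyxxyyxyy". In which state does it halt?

A --x--> D
D --x--> B
B --y--> F
F --x--> A
A --x--> D
D --y--> E
E --y--> B
B --x--> E
E --y--> B
B --y--> F

F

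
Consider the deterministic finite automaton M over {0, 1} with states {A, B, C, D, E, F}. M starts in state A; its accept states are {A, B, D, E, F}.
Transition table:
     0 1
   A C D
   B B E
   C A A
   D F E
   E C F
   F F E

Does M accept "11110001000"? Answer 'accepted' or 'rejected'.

A --1--> D
D --1--> E
E --1--> F
F --1--> E
E --0--> C
C --0--> A
A --0--> C
C --1--> A
A --0--> C
C --0--> A
A --0--> C
End in state C, which is not an accepting state.

rejected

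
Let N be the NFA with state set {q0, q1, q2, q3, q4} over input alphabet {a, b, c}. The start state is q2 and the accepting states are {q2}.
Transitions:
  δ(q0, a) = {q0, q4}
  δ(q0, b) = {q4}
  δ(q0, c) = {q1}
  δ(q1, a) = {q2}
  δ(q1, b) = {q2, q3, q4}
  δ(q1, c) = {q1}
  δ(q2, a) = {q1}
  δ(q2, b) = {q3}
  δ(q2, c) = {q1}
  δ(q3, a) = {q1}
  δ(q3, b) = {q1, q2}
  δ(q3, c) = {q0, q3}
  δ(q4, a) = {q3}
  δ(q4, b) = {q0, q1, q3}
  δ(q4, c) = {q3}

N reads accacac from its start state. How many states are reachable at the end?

1

Start: {q2}
read a: {q1}
read c: {q1}
read c: {q1}
read a: {q2}
read c: {q1}
read a: {q2}
read c: {q1}
Final reachable set {q1} has 1 state.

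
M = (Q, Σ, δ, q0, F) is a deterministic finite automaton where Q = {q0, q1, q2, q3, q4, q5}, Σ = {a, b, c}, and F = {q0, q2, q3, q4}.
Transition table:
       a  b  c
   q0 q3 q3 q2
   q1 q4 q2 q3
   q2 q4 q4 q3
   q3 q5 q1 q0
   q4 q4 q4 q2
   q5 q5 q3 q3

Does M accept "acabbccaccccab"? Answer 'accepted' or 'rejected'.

q0 --a--> q3
q3 --c--> q0
q0 --a--> q3
q3 --b--> q1
q1 --b--> q2
q2 --c--> q3
q3 --c--> q0
q0 --a--> q3
q3 --c--> q0
q0 --c--> q2
q2 --c--> q3
q3 --c--> q0
q0 --a--> q3
q3 --b--> q1
End in state q1, which is not an accepting state.

rejected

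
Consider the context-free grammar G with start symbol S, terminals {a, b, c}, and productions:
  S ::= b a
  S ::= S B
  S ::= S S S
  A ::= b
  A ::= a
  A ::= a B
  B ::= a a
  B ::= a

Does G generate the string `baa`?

S ⇒ SB ⇒ baB ⇒ baa

yes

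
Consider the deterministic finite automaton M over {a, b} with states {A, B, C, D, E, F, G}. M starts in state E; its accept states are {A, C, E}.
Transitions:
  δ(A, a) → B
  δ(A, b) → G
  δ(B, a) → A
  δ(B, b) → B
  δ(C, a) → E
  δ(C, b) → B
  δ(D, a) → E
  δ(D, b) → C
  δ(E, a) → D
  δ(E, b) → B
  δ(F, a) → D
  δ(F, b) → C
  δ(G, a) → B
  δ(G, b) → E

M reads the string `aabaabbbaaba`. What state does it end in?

A

E --a--> D
D --a--> E
E --b--> B
B --a--> A
A --a--> B
B --b--> B
B --b--> B
B --b--> B
B --a--> A
A --a--> B
B --b--> B
B --a--> A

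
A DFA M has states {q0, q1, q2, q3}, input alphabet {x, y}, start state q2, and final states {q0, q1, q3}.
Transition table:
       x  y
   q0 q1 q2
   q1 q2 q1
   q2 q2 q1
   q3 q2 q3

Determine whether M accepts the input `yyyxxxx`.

q2 --y--> q1
q1 --y--> q1
q1 --y--> q1
q1 --x--> q2
q2 --x--> q2
q2 --x--> q2
q2 --x--> q2
End in state q2, which is not an accepting state.

rejected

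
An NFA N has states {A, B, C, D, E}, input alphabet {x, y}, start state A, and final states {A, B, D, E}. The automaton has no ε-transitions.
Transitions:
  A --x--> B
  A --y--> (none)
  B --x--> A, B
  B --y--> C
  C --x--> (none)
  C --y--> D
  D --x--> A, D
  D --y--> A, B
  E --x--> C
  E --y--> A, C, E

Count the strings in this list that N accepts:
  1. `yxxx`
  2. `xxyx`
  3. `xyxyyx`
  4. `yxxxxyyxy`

`yxxx`: rejected
`xxyx`: rejected
`xyxyyx`: rejected
`yxxxxyyxy`: rejected

0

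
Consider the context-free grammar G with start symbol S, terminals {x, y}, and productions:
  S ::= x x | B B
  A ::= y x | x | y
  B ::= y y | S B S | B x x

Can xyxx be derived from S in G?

no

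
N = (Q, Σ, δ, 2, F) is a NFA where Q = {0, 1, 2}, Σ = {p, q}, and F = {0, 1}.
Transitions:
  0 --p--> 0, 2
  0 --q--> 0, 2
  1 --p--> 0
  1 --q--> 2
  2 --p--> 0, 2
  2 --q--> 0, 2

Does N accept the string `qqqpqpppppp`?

accepted

Start: {2}
read q: {0, 2}
read q: {0, 2}
read q: {0, 2}
read p: {0, 2}
read q: {0, 2}
read p: {0, 2}
read p: {0, 2}
read p: {0, 2}
read p: {0, 2}
read p: {0, 2}
read p: {0, 2}
Reachable ∩ accepting = {0} — nonempty.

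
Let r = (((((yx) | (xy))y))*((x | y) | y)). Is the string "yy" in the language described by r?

No split of yy into u·v has ((((yx)|(xy))y))* matching u and ((x|y)|y) matching v.

no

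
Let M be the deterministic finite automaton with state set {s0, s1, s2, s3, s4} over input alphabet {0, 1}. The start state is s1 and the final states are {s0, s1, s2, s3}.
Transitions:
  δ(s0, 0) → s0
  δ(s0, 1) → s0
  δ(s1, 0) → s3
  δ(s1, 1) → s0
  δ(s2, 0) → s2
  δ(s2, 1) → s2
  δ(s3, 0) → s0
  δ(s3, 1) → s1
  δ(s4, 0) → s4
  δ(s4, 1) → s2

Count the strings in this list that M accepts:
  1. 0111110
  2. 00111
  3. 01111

0111110: accepted
00111: accepted
01111: accepted

3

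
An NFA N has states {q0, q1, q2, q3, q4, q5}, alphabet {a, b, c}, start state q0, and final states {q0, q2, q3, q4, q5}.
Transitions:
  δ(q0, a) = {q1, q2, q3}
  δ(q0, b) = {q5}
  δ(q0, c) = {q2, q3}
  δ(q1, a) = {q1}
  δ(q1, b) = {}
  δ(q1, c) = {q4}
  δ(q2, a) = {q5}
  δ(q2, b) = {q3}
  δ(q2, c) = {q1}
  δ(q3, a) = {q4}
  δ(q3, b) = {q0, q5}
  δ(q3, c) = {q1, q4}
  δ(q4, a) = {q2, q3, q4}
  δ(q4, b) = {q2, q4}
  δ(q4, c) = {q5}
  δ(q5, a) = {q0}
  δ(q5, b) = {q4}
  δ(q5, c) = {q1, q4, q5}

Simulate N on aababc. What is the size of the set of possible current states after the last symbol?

Start: {q0}
read a: {q1, q2, q3}
read a: {q1, q4, q5}
read b: {q2, q4}
read a: {q2, q3, q4, q5}
read b: {q0, q2, q3, q4, q5}
read c: {q1, q2, q3, q4, q5}
Final reachable set {q1, q2, q3, q4, q5} has 5 states.

5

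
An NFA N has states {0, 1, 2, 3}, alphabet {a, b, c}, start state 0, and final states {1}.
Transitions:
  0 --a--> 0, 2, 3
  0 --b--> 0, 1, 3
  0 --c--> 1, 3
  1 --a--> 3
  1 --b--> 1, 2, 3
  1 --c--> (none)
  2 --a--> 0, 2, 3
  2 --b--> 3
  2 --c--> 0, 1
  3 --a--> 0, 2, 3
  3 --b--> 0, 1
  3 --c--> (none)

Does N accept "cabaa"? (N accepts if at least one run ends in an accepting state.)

rejected

Start: {0}
read c: {1, 3}
read a: {0, 2, 3}
read b: {0, 1, 3}
read a: {0, 2, 3}
read a: {0, 2, 3}
Reachable ∩ accepting = {} — empty.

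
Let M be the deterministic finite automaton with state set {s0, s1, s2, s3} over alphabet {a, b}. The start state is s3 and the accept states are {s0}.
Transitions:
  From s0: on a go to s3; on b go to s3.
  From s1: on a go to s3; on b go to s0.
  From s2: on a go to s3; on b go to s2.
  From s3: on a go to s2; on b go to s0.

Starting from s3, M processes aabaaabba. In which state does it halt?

s3 --a--> s2
s2 --a--> s3
s3 --b--> s0
s0 --a--> s3
s3 --a--> s2
s2 --a--> s3
s3 --b--> s0
s0 --b--> s3
s3 --a--> s2

s2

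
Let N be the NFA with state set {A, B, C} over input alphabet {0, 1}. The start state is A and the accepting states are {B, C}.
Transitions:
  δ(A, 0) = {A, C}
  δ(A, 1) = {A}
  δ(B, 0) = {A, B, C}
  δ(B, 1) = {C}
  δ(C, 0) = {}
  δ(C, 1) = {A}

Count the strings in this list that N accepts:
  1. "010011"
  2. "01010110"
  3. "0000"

"010011": rejected
"01010110": accepted
"0000": accepted

2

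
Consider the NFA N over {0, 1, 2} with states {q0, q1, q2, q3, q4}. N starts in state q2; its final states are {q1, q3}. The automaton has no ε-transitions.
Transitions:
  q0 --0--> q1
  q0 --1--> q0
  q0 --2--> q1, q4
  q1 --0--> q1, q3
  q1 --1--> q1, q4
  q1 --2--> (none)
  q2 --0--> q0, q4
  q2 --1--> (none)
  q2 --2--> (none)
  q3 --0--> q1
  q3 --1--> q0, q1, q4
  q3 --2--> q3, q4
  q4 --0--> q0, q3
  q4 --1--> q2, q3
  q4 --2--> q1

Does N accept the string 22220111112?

Start: {q2}
read 2: {}
The reachable set is empty and stays empty for the remaining 10 symbols.
Reachable ∩ accepting = {} — empty.

rejected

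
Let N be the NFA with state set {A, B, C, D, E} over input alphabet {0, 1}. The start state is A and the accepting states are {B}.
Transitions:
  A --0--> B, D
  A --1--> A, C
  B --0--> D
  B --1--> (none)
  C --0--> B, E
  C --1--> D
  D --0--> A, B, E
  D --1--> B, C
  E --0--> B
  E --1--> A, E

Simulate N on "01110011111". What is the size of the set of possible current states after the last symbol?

Start: {A}
read 0: {B, D}
read 1: {B, C}
read 1: {D}
read 1: {B, C}
read 0: {B, D, E}
read 0: {A, B, D, E}
read 1: {A, B, C, E}
read 1: {A, C, D, E}
read 1: {A, B, C, D, E}
read 1: {A, B, C, D, E}
read 1: {A, B, C, D, E}
Final reachable set {A, B, C, D, E} has 5 states.

5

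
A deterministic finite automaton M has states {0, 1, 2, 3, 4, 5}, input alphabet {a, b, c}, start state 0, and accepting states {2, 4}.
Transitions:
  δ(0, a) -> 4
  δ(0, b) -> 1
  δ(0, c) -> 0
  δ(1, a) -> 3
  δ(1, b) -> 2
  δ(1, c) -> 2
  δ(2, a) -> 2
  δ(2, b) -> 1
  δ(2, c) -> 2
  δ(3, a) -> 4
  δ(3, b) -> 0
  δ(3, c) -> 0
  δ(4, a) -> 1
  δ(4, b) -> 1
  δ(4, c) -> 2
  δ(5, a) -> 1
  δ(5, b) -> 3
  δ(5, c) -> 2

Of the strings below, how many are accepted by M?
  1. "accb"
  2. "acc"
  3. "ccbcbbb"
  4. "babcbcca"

"accb": rejected
"acc": accepted
"ccbcbbb": rejected
"babcbcca": accepted

2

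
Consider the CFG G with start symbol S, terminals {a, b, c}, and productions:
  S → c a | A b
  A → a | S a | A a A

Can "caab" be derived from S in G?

yes

S ⇒ Ab ⇒ Sab ⇒ caab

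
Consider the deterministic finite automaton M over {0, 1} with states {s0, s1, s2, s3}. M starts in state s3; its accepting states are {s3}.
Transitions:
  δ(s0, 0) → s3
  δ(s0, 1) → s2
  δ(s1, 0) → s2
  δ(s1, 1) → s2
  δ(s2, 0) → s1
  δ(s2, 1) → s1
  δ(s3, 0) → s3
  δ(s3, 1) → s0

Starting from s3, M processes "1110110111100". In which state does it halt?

s3 --1--> s0
s0 --1--> s2
s2 --1--> s1
s1 --0--> s2
s2 --1--> s1
s1 --1--> s2
s2 --0--> s1
s1 --1--> s2
s2 --1--> s1
s1 --1--> s2
s2 --1--> s1
s1 --0--> s2
s2 --0--> s1

s1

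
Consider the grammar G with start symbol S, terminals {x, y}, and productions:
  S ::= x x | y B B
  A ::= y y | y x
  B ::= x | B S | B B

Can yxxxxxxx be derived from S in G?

S ⇒ yBB ⇒ yxB ⇒ yxBB ⇒ yxxB ⇒ yxxBB ⇒ yxxBBB ⇒ yxxBBBB ⇒ yxxBBBBB ⇒ yxxxBBBB ⇒ yxxxxBBB ⇒ yxxxxxBB ⇒ yxxxxxxB ⇒ yxxxxxxx

yes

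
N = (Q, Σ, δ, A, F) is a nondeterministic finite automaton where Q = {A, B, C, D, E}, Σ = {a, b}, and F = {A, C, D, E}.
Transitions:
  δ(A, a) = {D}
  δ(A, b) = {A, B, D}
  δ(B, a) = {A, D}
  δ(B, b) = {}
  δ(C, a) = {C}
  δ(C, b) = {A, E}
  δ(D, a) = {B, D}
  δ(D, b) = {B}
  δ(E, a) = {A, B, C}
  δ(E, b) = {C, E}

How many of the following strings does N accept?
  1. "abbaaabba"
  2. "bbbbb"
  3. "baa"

2

"abbaaabba": rejected
"bbbbb": accepted
"baa": accepted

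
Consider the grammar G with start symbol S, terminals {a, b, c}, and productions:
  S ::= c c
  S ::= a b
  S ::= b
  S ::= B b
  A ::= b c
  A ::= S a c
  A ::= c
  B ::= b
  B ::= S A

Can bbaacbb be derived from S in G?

no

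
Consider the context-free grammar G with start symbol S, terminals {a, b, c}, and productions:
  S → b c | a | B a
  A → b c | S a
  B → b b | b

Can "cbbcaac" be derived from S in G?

no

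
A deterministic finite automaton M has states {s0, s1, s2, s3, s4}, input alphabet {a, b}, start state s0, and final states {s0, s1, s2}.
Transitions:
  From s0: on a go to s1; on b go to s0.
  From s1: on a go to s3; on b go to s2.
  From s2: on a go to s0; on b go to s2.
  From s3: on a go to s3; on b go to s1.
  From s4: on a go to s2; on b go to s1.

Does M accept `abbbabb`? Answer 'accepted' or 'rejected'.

s0 --a--> s1
s1 --b--> s2
s2 --b--> s2
s2 --b--> s2
s2 --a--> s0
s0 --b--> s0
s0 --b--> s0
End in state s0, which is an accepting state.

accepted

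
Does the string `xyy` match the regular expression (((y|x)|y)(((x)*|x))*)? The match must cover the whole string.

no

No split of xyy into u·v has ((y|x)|y) matching u and (((x)*|x))* matching v.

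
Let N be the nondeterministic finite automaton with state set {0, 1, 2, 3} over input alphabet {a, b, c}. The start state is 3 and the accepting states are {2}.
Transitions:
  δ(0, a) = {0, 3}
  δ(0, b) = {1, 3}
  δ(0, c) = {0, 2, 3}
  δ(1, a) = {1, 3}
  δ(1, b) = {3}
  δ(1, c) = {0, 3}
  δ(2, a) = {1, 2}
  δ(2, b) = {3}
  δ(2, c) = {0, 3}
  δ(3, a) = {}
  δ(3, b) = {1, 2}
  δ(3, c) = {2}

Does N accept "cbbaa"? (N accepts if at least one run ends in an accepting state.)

accepted

Start: {3}
read c: {2}
read b: {3}
read b: {1, 2}
read a: {1, 2, 3}
read a: {1, 2, 3}
Reachable ∩ accepting = {2} — nonempty.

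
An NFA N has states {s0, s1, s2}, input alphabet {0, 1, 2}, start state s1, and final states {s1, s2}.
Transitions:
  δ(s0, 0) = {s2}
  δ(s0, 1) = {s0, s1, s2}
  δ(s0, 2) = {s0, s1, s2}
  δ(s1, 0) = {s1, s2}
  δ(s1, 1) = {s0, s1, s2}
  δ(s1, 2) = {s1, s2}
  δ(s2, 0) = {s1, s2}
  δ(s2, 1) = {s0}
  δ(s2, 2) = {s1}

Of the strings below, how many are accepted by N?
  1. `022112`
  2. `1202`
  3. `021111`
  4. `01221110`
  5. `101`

5

`022112`: accepted
`1202`: accepted
`021111`: accepted
`01221110`: accepted
`101`: accepted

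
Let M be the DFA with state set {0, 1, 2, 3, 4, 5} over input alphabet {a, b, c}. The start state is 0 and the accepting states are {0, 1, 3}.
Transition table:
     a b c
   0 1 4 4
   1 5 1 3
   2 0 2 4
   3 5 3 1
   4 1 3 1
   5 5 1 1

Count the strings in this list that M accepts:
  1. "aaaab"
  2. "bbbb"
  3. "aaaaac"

3

"aaaab": accepted
"bbbb": accepted
"aaaaac": accepted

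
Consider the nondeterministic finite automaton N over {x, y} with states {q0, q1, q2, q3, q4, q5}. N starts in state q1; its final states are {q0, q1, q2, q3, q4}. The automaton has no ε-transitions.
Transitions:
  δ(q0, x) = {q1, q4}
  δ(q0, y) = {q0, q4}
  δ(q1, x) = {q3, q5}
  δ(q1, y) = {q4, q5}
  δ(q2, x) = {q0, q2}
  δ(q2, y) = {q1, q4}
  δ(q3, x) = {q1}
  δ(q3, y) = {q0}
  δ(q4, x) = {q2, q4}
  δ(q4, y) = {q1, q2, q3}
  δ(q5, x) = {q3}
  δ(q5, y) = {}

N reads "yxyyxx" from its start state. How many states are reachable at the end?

Start: {q1}
read y: {q4, q5}
read x: {q2, q3, q4}
read y: {q0, q1, q2, q3, q4}
read y: {q0, q1, q2, q3, q4, q5}
read x: {q0, q1, q2, q3, q4, q5}
read x: {q0, q1, q2, q3, q4, q5}
Final reachable set {q0, q1, q2, q3, q4, q5} has 6 states.

6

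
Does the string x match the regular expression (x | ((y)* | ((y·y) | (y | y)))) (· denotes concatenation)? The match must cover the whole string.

yes

The left alternative x matches x.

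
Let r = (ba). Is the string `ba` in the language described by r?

Split as b·a: b matches b and a matches a.

yes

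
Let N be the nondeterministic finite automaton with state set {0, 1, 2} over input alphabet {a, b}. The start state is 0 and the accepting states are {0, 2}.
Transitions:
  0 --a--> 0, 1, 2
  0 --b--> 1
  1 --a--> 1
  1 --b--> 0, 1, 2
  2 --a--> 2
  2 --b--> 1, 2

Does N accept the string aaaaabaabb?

accepted

Start: {0}
read a: {0, 1, 2}
read a: {0, 1, 2}
read a: {0, 1, 2}
read a: {0, 1, 2}
read a: {0, 1, 2}
read b: {0, 1, 2}
read a: {0, 1, 2}
read a: {0, 1, 2}
read b: {0, 1, 2}
read b: {0, 1, 2}
Reachable ∩ accepting = {0, 2} — nonempty.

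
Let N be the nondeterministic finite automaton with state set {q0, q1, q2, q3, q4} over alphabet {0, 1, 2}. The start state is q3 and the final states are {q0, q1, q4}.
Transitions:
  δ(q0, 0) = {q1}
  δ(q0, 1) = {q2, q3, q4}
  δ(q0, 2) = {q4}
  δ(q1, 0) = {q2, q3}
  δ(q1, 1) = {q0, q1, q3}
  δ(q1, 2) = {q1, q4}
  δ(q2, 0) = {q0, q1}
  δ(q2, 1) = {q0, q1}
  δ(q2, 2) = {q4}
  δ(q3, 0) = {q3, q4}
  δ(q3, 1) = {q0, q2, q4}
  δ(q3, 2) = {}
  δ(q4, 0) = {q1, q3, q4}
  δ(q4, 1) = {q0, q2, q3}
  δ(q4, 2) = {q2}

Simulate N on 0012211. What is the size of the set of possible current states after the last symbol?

5

Start: {q3}
read 0: {q3, q4}
read 0: {q1, q3, q4}
read 1: {q0, q1, q2, q3, q4}
read 2: {q1, q2, q4}
read 2: {q1, q2, q4}
read 1: {q0, q1, q2, q3}
read 1: {q0, q1, q2, q3, q4}
Final reachable set {q0, q1, q2, q3, q4} has 5 states.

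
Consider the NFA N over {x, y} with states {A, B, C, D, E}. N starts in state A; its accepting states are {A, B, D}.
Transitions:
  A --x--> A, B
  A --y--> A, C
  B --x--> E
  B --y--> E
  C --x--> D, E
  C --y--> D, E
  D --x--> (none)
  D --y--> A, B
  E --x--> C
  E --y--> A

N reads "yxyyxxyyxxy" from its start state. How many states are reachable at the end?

Start: {A}
read y: {A, C}
read x: {A, B, D, E}
read y: {A, B, C, E}
read y: {A, C, D, E}
read x: {A, B, C, D, E}
read x: {A, B, C, D, E}
read y: {A, B, C, D, E}
read y: {A, B, C, D, E}
read x: {A, B, C, D, E}
read x: {A, B, C, D, E}
read y: {A, B, C, D, E}
Final reachable set {A, B, C, D, E} has 5 states.

5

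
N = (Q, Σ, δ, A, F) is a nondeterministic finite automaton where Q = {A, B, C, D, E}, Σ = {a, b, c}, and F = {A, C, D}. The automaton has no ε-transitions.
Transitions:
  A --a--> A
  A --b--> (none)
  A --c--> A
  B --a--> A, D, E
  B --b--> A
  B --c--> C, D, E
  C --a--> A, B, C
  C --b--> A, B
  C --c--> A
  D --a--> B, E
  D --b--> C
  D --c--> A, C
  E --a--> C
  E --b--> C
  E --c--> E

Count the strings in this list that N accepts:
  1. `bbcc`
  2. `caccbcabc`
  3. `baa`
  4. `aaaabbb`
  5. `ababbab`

`bbcc`: rejected
`caccbcabc`: rejected
`baa`: rejected
`aaaabbb`: rejected
`ababbab`: rejected

0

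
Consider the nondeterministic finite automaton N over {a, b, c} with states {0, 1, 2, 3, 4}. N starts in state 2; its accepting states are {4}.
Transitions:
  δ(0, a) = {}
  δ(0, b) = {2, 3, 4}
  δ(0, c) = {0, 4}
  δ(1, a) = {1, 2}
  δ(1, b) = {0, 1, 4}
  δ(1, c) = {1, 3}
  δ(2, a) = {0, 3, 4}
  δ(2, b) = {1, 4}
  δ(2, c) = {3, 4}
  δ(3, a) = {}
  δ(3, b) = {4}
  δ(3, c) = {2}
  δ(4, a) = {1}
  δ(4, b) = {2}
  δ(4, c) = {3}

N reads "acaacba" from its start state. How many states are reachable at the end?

Start: {2}
read a: {0, 3, 4}
read c: {0, 2, 3, 4}
read a: {0, 1, 3, 4}
read a: {1, 2}
read c: {1, 3, 4}
read b: {0, 1, 2, 4}
read a: {0, 1, 2, 3, 4}
Final reachable set {0, 1, 2, 3, 4} has 5 states.

5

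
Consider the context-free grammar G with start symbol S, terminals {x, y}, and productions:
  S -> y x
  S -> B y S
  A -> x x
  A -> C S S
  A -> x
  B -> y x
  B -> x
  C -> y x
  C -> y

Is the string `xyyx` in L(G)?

S ⇒ ByS ⇒ xyS ⇒ xyyx

yes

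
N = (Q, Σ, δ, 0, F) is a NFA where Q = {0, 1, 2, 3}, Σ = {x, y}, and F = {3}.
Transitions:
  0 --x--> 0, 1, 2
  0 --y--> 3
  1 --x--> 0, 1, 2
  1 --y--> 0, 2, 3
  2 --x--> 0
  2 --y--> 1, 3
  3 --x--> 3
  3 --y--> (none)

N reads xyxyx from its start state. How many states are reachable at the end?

Start: {0}
read x: {0, 1, 2}
read y: {0, 1, 2, 3}
read x: {0, 1, 2, 3}
read y: {0, 1, 2, 3}
read x: {0, 1, 2, 3}
Final reachable set {0, 1, 2, 3} has 4 states.

4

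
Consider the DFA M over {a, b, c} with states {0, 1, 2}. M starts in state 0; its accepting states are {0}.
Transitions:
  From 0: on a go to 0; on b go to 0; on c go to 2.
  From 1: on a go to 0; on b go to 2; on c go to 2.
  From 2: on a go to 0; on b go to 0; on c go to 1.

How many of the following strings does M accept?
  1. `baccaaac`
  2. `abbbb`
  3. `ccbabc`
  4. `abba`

`baccaaac`: rejected
`abbbb`: accepted
`ccbabc`: rejected
`abba`: accepted

2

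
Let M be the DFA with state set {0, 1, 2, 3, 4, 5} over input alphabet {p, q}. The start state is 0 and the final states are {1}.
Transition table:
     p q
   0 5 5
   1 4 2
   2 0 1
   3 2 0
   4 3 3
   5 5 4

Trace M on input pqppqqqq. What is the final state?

0 --p--> 5
5 --q--> 4
4 --p--> 3
3 --p--> 2
2 --q--> 1
1 --q--> 2
2 --q--> 1
1 --q--> 2

2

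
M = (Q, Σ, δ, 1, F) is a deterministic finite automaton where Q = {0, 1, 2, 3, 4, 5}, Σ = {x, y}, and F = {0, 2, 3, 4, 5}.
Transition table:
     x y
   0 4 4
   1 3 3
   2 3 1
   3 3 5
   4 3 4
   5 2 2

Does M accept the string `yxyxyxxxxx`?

accepted

1 --y--> 3
3 --x--> 3
3 --y--> 5
5 --x--> 2
2 --y--> 1
1 --x--> 3
3 --x--> 3
3 --x--> 3
3 --x--> 3
3 --x--> 3
End in state 3, which is an accepting state.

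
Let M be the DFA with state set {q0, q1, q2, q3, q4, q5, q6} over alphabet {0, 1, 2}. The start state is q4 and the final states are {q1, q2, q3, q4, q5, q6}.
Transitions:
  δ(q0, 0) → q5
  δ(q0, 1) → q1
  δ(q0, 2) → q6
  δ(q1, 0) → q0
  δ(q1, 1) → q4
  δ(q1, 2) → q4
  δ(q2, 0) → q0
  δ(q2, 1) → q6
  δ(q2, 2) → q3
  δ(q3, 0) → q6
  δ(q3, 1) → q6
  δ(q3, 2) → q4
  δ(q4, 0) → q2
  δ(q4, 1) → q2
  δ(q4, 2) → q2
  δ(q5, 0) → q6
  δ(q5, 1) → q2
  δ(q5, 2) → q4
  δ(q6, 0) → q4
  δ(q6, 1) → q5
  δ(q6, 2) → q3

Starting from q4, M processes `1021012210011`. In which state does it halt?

q4 --1--> q2
q2 --0--> q0
q0 --2--> q6
q6 --1--> q5
q5 --0--> q6
q6 --1--> q5
q5 --2--> q4
q4 --2--> q2
q2 --1--> q6
q6 --0--> q4
q4 --0--> q2
q2 --1--> q6
q6 --1--> q5

q5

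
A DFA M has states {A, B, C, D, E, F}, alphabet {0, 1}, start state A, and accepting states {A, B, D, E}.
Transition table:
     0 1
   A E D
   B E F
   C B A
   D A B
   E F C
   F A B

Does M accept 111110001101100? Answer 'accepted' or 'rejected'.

rejected

A --1--> D
D --1--> B
B --1--> F
F --1--> B
B --1--> F
F --0--> A
A --0--> E
E --0--> F
F --1--> B
B --1--> F
F --0--> A
A --1--> D
D --1--> B
B --0--> E
E --0--> F
End in state F, which is not an accepting state.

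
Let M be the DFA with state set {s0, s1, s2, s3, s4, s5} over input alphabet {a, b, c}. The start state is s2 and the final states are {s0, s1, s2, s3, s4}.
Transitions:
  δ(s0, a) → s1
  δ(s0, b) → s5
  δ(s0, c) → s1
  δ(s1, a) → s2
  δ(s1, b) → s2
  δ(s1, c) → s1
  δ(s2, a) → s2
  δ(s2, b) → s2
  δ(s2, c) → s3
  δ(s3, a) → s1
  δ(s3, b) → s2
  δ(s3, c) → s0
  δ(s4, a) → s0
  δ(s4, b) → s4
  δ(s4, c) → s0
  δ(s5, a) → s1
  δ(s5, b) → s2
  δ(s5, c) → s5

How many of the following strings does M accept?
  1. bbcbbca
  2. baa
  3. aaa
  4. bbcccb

4

bbcbbca: accepted
baa: accepted
aaa: accepted
bbcccb: accepted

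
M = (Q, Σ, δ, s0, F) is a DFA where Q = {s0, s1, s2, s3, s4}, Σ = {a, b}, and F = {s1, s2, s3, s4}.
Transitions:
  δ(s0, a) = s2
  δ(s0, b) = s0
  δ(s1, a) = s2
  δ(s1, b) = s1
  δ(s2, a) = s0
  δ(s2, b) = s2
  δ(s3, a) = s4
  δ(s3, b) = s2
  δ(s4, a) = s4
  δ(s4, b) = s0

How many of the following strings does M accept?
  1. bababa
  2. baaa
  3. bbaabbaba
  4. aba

bababa: accepted
baaa: accepted
bbaabbaba: rejected
aba: rejected

2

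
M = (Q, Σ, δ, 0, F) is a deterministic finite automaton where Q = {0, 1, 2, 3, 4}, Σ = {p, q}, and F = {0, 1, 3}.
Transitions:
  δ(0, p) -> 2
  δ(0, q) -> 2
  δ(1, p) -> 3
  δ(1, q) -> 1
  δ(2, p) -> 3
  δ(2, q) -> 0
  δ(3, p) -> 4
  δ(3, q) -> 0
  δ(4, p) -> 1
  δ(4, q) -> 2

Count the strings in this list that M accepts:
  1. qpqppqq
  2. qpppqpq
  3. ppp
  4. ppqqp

2

qpqppqq: rejected
qpppqpq: accepted
ppp: rejected
ppqqp: accepted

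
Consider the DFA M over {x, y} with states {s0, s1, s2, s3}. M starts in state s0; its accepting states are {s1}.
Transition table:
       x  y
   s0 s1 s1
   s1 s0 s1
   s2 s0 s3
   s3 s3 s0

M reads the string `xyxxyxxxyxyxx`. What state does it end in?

s0 --x--> s1
s1 --y--> s1
s1 --x--> s0
s0 --x--> s1
s1 --y--> s1
s1 --x--> s0
s0 --x--> s1
s1 --x--> s0
s0 --y--> s1
s1 --x--> s0
s0 --y--> s1
s1 --x--> s0
s0 --x--> s1

s1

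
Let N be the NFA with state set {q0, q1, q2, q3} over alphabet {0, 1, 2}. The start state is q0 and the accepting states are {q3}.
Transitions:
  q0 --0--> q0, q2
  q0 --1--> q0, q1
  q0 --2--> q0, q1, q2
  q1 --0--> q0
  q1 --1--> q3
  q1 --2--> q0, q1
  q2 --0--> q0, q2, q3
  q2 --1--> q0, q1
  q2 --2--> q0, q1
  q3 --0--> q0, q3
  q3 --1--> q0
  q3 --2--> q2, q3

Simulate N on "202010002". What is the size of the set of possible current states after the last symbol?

Start: {q0}
read 2: {q0, q1, q2}
read 0: {q0, q2, q3}
read 2: {q0, q1, q2, q3}
read 0: {q0, q2, q3}
read 1: {q0, q1}
read 0: {q0, q2}
read 0: {q0, q2, q3}
read 0: {q0, q2, q3}
read 2: {q0, q1, q2, q3}
Final reachable set {q0, q1, q2, q3} has 4 states.

4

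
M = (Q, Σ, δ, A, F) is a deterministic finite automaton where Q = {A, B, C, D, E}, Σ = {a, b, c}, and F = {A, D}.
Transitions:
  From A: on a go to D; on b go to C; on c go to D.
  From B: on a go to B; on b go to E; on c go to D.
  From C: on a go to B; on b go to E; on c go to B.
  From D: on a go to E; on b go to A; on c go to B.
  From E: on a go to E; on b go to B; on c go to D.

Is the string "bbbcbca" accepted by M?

rejected

A --b--> C
C --b--> E
E --b--> B
B --c--> D
D --b--> A
A --c--> D
D --a--> E
End in state E, which is not an accepting state.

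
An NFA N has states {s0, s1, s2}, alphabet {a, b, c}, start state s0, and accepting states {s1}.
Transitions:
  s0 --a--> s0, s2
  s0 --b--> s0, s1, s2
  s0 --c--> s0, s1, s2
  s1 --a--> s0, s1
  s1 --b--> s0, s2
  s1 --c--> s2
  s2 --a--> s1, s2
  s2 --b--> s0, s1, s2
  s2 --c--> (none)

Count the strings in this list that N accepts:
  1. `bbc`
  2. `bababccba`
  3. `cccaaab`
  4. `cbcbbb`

4

`bbc`: accepted
`bababccba`: accepted
`cccaaab`: accepted
`cbcbbb`: accepted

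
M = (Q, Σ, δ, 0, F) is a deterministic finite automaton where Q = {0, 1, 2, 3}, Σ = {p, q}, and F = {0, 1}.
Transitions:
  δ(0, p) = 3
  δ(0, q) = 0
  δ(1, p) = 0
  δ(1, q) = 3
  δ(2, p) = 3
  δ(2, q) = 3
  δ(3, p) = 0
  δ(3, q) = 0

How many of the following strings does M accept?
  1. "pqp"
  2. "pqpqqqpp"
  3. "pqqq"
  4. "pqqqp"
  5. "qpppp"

3

"pqp": rejected
"pqpqqqpp": accepted
"pqqq": accepted
"pqqqp": rejected
"qpppp": accepted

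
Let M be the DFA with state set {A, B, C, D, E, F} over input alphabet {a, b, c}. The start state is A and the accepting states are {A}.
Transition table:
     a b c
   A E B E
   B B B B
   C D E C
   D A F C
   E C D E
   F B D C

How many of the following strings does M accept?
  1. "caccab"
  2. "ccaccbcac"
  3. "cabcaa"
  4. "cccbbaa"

0

"caccab": rejected
"ccaccbcac": rejected
"cabcaa": rejected
"cccbbaa": rejected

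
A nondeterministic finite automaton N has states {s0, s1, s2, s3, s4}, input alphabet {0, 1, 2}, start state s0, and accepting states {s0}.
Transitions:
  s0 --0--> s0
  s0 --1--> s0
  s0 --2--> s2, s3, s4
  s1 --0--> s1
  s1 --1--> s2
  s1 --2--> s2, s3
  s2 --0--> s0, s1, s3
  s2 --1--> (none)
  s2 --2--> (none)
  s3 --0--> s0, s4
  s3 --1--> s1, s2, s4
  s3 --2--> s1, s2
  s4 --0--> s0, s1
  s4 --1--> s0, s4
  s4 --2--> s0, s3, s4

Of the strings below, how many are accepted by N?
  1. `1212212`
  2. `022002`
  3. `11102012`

`1212212`: accepted
`022002`: accepted
`11102012`: accepted

3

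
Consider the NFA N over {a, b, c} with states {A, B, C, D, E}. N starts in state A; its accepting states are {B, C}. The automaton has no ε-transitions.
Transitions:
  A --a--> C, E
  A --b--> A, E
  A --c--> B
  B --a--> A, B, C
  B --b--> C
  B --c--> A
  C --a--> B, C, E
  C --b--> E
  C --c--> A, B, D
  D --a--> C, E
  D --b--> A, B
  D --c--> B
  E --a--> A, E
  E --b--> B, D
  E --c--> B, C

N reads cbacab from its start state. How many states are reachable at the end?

Start: {A}
read c: {B}
read b: {C}
read a: {B, C, E}
read c: {A, B, C, D}
read a: {A, B, C, E}
read b: {A, B, C, D, E}
Final reachable set {A, B, C, D, E} has 5 states.

5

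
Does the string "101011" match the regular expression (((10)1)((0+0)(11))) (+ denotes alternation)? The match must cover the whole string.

yes

Split as 101·011: ((10)1) matches 101 and ((0+0)(11)) matches 011.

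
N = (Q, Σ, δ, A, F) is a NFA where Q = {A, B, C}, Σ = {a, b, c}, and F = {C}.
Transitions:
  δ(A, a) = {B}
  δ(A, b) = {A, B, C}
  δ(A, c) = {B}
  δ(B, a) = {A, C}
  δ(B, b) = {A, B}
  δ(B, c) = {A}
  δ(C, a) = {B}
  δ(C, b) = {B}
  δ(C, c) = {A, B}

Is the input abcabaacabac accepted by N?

rejected

Start: {A}
read a: {B}
read b: {A, B}
read c: {A, B}
read a: {A, B, C}
read b: {A, B, C}
read a: {A, B, C}
read a: {A, B, C}
read c: {A, B}
read a: {A, B, C}
read b: {A, B, C}
read a: {A, B, C}
read c: {A, B}
Reachable ∩ accepting = {} — empty.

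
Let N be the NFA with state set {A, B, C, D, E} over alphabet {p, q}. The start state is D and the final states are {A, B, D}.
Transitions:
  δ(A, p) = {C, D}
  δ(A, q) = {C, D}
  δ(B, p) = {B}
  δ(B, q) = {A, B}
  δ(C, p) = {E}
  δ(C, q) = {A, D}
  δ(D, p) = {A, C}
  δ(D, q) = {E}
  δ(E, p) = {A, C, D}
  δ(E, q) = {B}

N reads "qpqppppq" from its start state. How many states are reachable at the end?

5

Start: {D}
read q: {E}
read p: {A, C, D}
read q: {A, C, D, E}
read p: {A, C, D, E}
read p: {A, C, D, E}
read p: {A, C, D, E}
read p: {A, C, D, E}
read q: {A, B, C, D, E}
Final reachable set {A, B, C, D, E} has 5 states.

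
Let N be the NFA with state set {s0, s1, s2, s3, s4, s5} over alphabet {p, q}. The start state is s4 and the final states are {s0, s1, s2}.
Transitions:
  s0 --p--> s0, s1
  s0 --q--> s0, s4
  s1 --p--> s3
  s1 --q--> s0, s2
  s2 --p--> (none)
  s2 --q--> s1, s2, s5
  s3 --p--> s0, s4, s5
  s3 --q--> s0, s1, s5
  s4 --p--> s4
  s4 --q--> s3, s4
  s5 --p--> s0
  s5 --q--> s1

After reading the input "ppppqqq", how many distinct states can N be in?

Start: {s4}
read p: {s4}
read p: {s4}
read p: {s4}
read p: {s4}
read q: {s3, s4}
read q: {s0, s1, s3, s4, s5}
read q: {s0, s1, s2, s3, s4, s5}
Final reachable set {s0, s1, s2, s3, s4, s5} has 6 states.

6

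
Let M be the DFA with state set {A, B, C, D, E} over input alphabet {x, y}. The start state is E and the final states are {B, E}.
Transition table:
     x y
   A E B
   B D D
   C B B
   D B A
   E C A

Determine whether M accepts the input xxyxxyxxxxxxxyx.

accepted

E --x--> C
C --x--> B
B --y--> D
D --x--> B
B --x--> D
D --y--> A
A --x--> E
E --x--> C
C --x--> B
B --x--> D
D --x--> B
B --x--> D
D --x--> B
B --y--> D
D --x--> B
End in state B, which is an accepting state.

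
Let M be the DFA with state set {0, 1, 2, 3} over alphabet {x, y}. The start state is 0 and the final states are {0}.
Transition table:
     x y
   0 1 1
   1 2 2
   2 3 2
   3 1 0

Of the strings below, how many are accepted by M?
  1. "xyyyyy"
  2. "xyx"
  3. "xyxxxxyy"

"xyyyyy": rejected
"xyx": rejected
"xyxxxxyy": rejected

0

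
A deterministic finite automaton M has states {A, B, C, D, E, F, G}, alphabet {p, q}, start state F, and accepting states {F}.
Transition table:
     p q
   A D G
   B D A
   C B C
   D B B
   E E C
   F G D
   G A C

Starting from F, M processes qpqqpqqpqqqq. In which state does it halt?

F --q--> D
D --p--> B
B --q--> A
A --q--> G
G --p--> A
A --q--> G
G --q--> C
C --p--> B
B --q--> A
A --q--> G
G --q--> C
C --q--> C

C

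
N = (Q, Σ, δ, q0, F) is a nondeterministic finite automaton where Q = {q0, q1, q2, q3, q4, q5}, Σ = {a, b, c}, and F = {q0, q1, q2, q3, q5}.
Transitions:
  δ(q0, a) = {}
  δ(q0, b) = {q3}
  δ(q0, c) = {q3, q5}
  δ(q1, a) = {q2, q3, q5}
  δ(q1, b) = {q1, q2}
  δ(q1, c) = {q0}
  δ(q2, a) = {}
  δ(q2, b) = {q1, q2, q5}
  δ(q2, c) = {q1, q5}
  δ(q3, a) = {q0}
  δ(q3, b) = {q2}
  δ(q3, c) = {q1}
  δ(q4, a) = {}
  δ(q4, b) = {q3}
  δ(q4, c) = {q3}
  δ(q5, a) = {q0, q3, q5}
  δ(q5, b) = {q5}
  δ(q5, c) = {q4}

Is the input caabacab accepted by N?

Start: {q0}
read c: {q3, q5}
read a: {q0, q3, q5}
read a: {q0, q3, q5}
read b: {q2, q3, q5}
read a: {q0, q3, q5}
read c: {q1, q3, q4, q5}
read a: {q0, q2, q3, q5}
read b: {q1, q2, q3, q5}
Reachable ∩ accepting = {q1, q2, q3, q5} — nonempty.

accepted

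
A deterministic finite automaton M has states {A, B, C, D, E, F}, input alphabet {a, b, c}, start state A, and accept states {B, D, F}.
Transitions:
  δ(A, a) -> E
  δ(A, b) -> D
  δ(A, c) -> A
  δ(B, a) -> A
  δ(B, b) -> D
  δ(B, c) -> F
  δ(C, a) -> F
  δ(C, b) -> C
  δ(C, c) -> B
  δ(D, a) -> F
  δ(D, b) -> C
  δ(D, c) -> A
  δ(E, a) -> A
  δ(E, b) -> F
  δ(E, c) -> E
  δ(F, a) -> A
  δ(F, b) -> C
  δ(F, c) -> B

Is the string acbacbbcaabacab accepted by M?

accepted

A --a--> E
E --c--> E
E --b--> F
F --a--> A
A --c--> A
A --b--> D
D --b--> C
C --c--> B
B --a--> A
A --a--> E
E --b--> F
F --a--> A
A --c--> A
A --a--> E
E --b--> F
End in state F, which is an accepting state.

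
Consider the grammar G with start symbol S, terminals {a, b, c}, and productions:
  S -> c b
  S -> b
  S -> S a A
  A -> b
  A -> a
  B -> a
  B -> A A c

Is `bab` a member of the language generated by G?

yes

S ⇒ SaA ⇒ baA ⇒ bab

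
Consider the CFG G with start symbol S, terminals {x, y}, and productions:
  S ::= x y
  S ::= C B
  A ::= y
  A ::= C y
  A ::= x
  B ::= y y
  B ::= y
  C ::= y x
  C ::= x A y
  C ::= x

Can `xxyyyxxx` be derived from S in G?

no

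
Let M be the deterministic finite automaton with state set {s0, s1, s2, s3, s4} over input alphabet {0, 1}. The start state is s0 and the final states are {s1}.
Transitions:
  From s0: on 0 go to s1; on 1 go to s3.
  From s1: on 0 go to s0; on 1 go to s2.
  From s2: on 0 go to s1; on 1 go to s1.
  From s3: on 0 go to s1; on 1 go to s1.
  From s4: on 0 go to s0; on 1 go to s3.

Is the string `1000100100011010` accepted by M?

s0 --1--> s3
s3 --0--> s1
s1 --0--> s0
s0 --0--> s1
s1 --1--> s2
s2 --0--> s1
s1 --0--> s0
s0 --1--> s3
s3 --0--> s1
s1 --0--> s0
s0 --0--> s1
s1 --1--> s2
s2 --1--> s1
s1 --0--> s0
s0 --1--> s3
s3 --0--> s1
End in state s1, which is an accepting state.

accepted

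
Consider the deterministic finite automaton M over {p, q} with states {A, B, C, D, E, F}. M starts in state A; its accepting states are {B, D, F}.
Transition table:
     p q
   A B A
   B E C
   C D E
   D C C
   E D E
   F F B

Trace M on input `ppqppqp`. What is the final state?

A --p--> B
B --p--> E
E --q--> E
E --p--> D
D --p--> C
C --q--> E
E --p--> D

D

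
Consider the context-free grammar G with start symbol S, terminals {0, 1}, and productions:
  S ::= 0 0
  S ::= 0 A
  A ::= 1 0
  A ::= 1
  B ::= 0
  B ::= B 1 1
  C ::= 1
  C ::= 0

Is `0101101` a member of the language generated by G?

no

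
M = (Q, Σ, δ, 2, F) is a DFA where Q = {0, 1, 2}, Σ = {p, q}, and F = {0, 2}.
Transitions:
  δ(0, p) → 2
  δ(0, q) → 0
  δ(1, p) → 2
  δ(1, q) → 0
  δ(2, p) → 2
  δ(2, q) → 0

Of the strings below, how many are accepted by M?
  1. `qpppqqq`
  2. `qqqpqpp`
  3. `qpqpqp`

`qpppqqq`: accepted
`qqqpqpp`: accepted
`qpqpqp`: accepted

3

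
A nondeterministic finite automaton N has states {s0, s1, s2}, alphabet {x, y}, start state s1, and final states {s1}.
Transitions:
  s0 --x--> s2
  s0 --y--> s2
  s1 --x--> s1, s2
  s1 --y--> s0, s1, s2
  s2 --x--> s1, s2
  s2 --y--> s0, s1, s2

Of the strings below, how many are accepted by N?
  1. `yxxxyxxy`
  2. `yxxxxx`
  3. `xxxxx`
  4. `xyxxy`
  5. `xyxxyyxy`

`yxxxyxxy`: accepted
`yxxxxx`: accepted
`xxxxx`: accepted
`xyxxy`: accepted
`xyxxyyxy`: accepted

5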